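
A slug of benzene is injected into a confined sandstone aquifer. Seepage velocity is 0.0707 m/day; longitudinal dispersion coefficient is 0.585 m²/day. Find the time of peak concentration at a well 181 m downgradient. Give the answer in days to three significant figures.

2450 days

For the 1D instantaneous-source solution, setting ∂C/∂t = 0 at fixed x gives v²t² + 2Dt − x² = 0, so t = (√(D² + v²x²) − D)/v².
√(D² + v²x²) = √(0.585² + 0.0707² × 181²) = 12.81; v² = 0.00499849.
t = (12.81 − 0.585)/0.00499849 = 2450 days (vs. the pure-advection estimate x/v = 2560 d).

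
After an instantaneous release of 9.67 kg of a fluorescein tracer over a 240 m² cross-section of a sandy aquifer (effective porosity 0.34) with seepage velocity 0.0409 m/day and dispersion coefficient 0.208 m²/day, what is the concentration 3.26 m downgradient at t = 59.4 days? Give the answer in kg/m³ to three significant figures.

For an instantaneous plane source, C(x,t) = M/(n_e·A·√(4πDt)) · exp(−(x−vt)²/(4Dt)), with n_e·A the pore (flow) area.
Plume center vt = 0.0409 × 59.4 = 2.42946 m, so the well at 3.26 m is 0.83054 m downgradient of the peak.
√(4πDt) = 12.46 m, giving peak height M/(n_e·A·√(4πDt)) = 9.67/(0.34 × 240 × 12.46) = 0.009511 kg/m³.
(x−vt)²/(4Dt) = (0.83054)²/(4 × 0.208 × 59.4) = 0.01396; exp(−0.01396) = 0.9861.
C = 0.009511 × 0.9861 = 0.00938 kg/m³.

0.00938 kg/m³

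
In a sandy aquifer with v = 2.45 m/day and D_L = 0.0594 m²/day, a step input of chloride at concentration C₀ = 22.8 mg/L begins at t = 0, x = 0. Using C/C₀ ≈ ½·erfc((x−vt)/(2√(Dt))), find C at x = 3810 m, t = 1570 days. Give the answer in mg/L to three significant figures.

22.7 mg/L

For a continuous step input, C/C₀ ≈ ½·erfc((x−vt)/(2√(Dt))).
vt = 2.45 × 1570 = 3846.5 m and 2√(Dt) = 2√(0.0594 × 1570) = 19.31 m.
Argument (x−vt)/(2√(Dt)) = (3810 − 3846.5)/19.31 = -1.890; ½·erfc(-1.890) = 0.9962.
C = 22.8 × 0.9962 = 22.7 mg/L.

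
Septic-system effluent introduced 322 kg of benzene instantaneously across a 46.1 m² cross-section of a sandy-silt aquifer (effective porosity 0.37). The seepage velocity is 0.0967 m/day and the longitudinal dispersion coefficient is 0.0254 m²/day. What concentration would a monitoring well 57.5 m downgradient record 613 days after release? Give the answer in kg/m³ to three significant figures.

For an instantaneous plane source, C(x,t) = M/(n_e·A·√(4πDt)) · exp(−(x−vt)²/(4Dt)), with n_e·A the pore (flow) area.
Plume center vt = 0.0967 × 613 = 59.2771 m, so the well at 57.5 m is 1.7771 m upgradient of the peak.
√(4πDt) = 13.99 m, giving peak height M/(n_e·A·√(4πDt)) = 322/(0.37 × 46.1 × 13.99) = 1.349 kg/m³.
(x−vt)²/(4Dt) = (-1.7771)²/(4 × 0.0254 × 613) = 0.05071; exp(−0.05071) = 0.9506.
C = 1.349 × 0.9506 = 1.28 kg/m³.

1.28 kg/m³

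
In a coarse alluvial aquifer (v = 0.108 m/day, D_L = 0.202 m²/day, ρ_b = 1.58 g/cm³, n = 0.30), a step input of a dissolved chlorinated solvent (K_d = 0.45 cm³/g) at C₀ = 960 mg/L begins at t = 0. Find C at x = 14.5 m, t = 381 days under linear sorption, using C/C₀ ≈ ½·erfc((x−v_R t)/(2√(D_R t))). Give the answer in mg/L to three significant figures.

Retardation factor R = 1 + ρ_b·K_d/n = 1 + 1.58 × 0.45/0.30 = 3.370.
Sorption retards both mechanisms: v_R = v/R = 0.03205 m/day, D_R = D/R = 0.05994 m²/day.
v_R·t = 0.03205 × 381 = 12.21105 m; 2√(D_R t) = 9.558 m; argument = (14.5 − 12.21105)/9.558 = 0.2395.
C = C₀ × ½·erfc(0.2395) = 960 × 0.3674 = 353 mg/L.

353 mg/L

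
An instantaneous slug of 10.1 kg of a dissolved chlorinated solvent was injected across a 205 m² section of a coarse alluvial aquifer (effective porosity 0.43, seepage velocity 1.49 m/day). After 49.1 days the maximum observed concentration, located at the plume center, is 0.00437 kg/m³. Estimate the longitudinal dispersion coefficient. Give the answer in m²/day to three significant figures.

1.11 m²/day

At the plume center C_max = M/(n_e·A·√(4πDt)), so D = M²/(4πt·(n_e·A·C_max)²).
n_e·A·C_max = 0.43 × 205 × 0.00437 = 0.3852 kg/m.
D = 10.1²/(4π × 49.1 × 0.3852²) = 1.11 m²/day.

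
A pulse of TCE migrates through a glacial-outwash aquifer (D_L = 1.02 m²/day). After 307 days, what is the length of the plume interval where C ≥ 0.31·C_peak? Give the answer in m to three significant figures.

The plume is Gaussian with σ = √(2Dt) = √(2 × 1.02 × 307) = 25.03 m.
C/C_peak = exp(−Δx²/(2σ²)) = 0.31 ⇒ Δx = σ·√(−2 ln 0.31) = 25.03 × 1.530 = 38.30 m.
Width = 2Δx = 76.6 m.

76.6 m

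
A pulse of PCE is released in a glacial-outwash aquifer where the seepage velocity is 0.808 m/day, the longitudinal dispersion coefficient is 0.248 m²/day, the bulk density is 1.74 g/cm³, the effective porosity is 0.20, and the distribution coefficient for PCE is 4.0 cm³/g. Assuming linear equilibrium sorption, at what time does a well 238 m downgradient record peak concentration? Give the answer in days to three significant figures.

Retardation factor R = 1 + ρ_b·K_d/n = 1 + 1.74 × 4.0/0.20 = 35.80.
Sorption retards both mechanisms: v_R = v/R = 0.02257 m/day, D_R = D/R = 0.006927 m²/day.
Peak time from v_R²t² + 2D_R t − x² = 0: t = (√(D_R² + v_R²x²) − D_R)/v_R².
√(D_R² + v_R²x²) = √(0.006927² + 0.02257² × 238²) = 5.372; v_R² = 0.0005094.
t = (5.372 − 0.006927)/0.0005094 = 10500 days.

10500 days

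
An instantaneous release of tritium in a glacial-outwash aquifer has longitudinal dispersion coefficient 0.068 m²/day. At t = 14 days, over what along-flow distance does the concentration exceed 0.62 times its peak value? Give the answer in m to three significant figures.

2.70 m

The plume is Gaussian with σ = √(2Dt) = √(2 × 0.068 × 14) = 1.380 m.
C/C_peak = exp(−Δx²/(2σ²)) = 0.62 ⇒ Δx = σ·√(−2 ln 0.62) = 1.380 × 0.9778 = 1.349 m.
Width = 2Δx = 2.70 m.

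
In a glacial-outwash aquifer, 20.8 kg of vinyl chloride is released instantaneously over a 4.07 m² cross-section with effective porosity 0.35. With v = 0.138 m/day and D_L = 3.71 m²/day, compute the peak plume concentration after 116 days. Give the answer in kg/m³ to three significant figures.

0.199 kg/m³

The peak of an instantaneous 1D plume sits at x = vt; there the Gaussian factor is 1 and C_max = M/(n_e·A·√(4πDt)), where n_e·A is the pore area the mass is dissolved in.
√(4πDt) = √(4π × 3.71 × 116) = 73.54 m, so C_max = 20.8/(0.35 × 4.07 × 73.54) = 0.199 kg/m³.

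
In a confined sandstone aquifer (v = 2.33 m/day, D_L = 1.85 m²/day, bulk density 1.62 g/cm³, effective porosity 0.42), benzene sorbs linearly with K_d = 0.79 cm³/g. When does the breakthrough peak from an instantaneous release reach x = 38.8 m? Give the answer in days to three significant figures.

Retardation factor R = 1 + ρ_b·K_d/n = 1 + 1.62 × 0.79/0.42 = 4.047.
Sorption retards both mechanisms: v_R = v/R = 0.5757 m/day, D_R = D/R = 0.4571 m²/day.
Peak time from v_R²t² + 2D_R t − x² = 0: t = (√(D_R² + v_R²x²) − D_R)/v_R².
√(D_R² + v_R²x²) = √(0.4571² + 0.5757² × 38.8²) = 22.34; v_R² = 0.3314.
t = (22.34 − 0.4571)/0.3314 = 66.0 days.

66.0 days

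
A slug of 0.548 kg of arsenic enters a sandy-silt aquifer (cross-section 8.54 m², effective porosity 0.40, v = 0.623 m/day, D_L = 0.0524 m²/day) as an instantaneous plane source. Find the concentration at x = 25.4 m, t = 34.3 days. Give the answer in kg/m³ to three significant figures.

For an instantaneous plane source, C(x,t) = M/(n_e·A·√(4πDt)) · exp(−(x−vt)²/(4Dt)), with n_e·A the pore (flow) area.
Plume center vt = 0.623 × 34.3 = 21.3689 m, so the well at 25.4 m is 4.0311 m downgradient of the peak.
√(4πDt) = 4.752 m, giving peak height M/(n_e·A·√(4πDt)) = 0.548/(0.40 × 8.54 × 4.752) = 0.03376 kg/m³.
(x−vt)²/(4Dt) = (4.0311)²/(4 × 0.0524 × 34.3) = 2.260; exp(−2.260) = 0.1044.
C = 0.03376 × 0.1044 = 0.00352 kg/m³.

0.00352 kg/m³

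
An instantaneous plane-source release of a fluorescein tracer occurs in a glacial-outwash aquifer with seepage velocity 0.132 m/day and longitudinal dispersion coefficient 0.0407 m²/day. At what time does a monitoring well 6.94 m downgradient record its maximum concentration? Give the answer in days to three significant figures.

For the 1D instantaneous-source solution, setting ∂C/∂t = 0 at fixed x gives v²t² + 2Dt − x² = 0, so t = (√(D² + v²x²) − D)/v².
√(D² + v²x²) = √(0.0407² + 0.132² × 6.94²) = 0.9170; v² = 0.017424.
t = (0.9170 − 0.0407)/0.017424 = 50.3 days (vs. the pure-advection estimate x/v = 52.6 d).

50.3 days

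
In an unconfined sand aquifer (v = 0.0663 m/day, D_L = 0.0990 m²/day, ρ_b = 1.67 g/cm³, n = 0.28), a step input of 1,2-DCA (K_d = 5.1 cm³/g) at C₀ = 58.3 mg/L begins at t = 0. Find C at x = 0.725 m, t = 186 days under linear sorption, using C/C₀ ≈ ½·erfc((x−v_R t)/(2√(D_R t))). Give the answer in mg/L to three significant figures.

Retardation factor R = 1 + ρ_b·K_d/n = 1 + 1.67 × 5.1/0.28 = 31.42.
Sorption retards both mechanisms: v_R = v/R = 0.002110 m/day, D_R = D/R = 0.003151 m²/day.
v_R·t = 0.002110 × 186 = 0.39246 m; 2√(D_R t) = 1.531 m; argument = (0.725 − 0.39246)/1.531 = 0.2172.
C = C₀ × ½·erfc(0.2172) = 58.3 × 0.3794 = 22.1 mg/L.

22.1 mg/L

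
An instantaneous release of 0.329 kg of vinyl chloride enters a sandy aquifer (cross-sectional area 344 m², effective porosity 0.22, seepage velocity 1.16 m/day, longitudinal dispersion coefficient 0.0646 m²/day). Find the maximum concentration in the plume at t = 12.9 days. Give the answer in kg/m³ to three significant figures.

0.00134 kg/m³

The peak of an instantaneous 1D plume sits at x = vt; there the Gaussian factor is 1 and C_max = M/(n_e·A·√(4πDt)), where n_e·A is the pore area the mass is dissolved in.
√(4πDt) = √(4π × 0.0646 × 12.9) = 3.236 m, so C_max = 0.329/(0.22 × 344 × 3.236) = 0.00134 kg/m³.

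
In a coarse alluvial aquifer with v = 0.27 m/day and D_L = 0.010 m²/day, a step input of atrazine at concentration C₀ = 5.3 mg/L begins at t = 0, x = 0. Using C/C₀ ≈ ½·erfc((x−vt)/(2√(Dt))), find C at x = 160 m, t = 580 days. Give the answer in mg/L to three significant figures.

0.843 mg/L

For a continuous step input, C/C₀ ≈ ½·erfc((x−vt)/(2√(Dt))).
vt = 0.27 × 580 = 156.6 m and 2√(Dt) = 2√(0.010 × 580) = 4.817 m.
Argument (x−vt)/(2√(Dt)) = (160 − 156.6)/4.817 = 0.7058; ½·erfc(0.7058) = 0.1591.
C = 5.3 × 0.1591 = 0.843 mg/L.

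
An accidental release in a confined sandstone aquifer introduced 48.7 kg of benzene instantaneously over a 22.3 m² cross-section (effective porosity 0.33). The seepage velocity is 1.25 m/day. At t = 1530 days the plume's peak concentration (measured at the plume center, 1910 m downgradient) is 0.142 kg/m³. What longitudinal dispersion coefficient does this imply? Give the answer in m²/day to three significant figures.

0.113 m²/day

At the plume center C_max = M/(n_e·A·√(4πDt)), so D = M²/(4πt·(n_e·A·C_max)²).
n_e·A·C_max = 0.33 × 22.3 × 0.142 = 1.045 kg/m.
D = 48.7²/(4π × 1530 × 1.045²) = 0.113 m²/day.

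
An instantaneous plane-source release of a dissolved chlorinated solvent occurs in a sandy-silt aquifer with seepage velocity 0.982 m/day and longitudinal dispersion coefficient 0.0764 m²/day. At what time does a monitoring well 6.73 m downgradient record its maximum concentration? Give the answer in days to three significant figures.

6.77 days

For the 1D instantaneous-source solution, setting ∂C/∂t = 0 at fixed x gives v²t² + 2Dt − x² = 0, so t = (√(D² + v²x²) − D)/v².
√(D² + v²x²) = √(0.0764² + 0.982² × 6.73²) = 6.609; v² = 0.964324.
t = (6.609 − 0.0764)/0.964324 = 6.77 days (vs. the pure-advection estimate x/v = 6.85 d).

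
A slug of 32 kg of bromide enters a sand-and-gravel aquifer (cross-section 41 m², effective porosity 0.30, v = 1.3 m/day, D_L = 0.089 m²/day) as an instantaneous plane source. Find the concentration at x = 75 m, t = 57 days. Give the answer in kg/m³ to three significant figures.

0.313 kg/m³

For an instantaneous plane source, C(x,t) = M/(n_e·A·√(4πDt)) · exp(−(x−vt)²/(4Dt)), with n_e·A the pore (flow) area.
Plume center vt = 1.3 × 57 = 74.1 m, so the well at 75 m is 0.9 m downgradient of the peak.
√(4πDt) = 7.984 m, giving peak height M/(n_e·A·√(4πDt)) = 32/(0.30 × 41 × 7.984) = 0.3259 kg/m³.
(x−vt)²/(4Dt) = (0.9)²/(4 × 0.089 × 57) = 0.03992; exp(−0.03992) = 0.9609.
C = 0.3259 × 0.9609 = 0.313 kg/m³.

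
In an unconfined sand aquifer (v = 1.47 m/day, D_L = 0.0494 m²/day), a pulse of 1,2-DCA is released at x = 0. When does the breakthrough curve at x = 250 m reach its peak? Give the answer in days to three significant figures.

For the 1D instantaneous-source solution, setting ∂C/∂t = 0 at fixed x gives v²t² + 2Dt − x² = 0, so t = (√(D² + v²x²) − D)/v².
√(D² + v²x²) = √(0.0494² + 1.47² × 250²) = 367.5; v² = 2.1609.
t = (367.5 − 0.0494)/2.1609 = 170 days (vs. the pure-advection estimate x/v = 170 d).

170 days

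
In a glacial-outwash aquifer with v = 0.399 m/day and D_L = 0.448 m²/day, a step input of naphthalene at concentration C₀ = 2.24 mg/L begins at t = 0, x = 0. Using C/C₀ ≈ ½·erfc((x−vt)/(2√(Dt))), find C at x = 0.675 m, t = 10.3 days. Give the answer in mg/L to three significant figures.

1.95 mg/L

For a continuous step input, C/C₀ ≈ ½·erfc((x−vt)/(2√(Dt))).
vt = 0.399 × 10.3 = 4.1097 m and 2√(Dt) = 2√(0.448 × 10.3) = 4.296 m.
Argument (x−vt)/(2√(Dt)) = (0.675 − 4.1097)/4.296 = -0.7995; ½·erfc(-0.7995) = 0.8709.
C = 2.24 × 0.8709 = 1.95 mg/L.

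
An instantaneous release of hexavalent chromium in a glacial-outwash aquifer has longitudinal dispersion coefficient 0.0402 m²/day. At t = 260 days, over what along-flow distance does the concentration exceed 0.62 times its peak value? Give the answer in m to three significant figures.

8.94 m

The plume is Gaussian with σ = √(2Dt) = √(2 × 0.0402 × 260) = 4.572 m.
C/C_peak = exp(−Δx²/(2σ²)) = 0.62 ⇒ Δx = σ·√(−2 ln 0.62) = 4.572 × 0.9778 = 4.471 m.
Width = 2Δx = 8.94 m.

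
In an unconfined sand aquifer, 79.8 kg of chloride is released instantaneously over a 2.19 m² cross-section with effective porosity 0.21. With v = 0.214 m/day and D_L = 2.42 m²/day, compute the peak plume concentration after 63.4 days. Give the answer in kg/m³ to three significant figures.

The peak of an instantaneous 1D plume sits at x = vt; there the Gaussian factor is 1 and C_max = M/(n_e·A·√(4πDt)), where n_e·A is the pore area the mass is dissolved in.
√(4πDt) = √(4π × 2.42 × 63.4) = 43.91 m, so C_max = 79.8/(0.21 × 2.19 × 43.91) = 3.95 kg/m³.

3.95 kg/m³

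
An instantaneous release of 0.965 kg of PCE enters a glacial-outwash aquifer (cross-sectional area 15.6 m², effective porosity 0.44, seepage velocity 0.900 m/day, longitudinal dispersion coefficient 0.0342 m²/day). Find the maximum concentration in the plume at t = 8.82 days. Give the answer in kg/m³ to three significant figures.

The peak of an instantaneous 1D plume sits at x = vt; there the Gaussian factor is 1 and C_max = M/(n_e·A·√(4πDt)), where n_e·A is the pore area the mass is dissolved in.
√(4πDt) = √(4π × 0.0342 × 8.82) = 1.947 m, so C_max = 0.965/(0.44 × 15.6 × 1.947) = 0.0722 kg/m³.

0.0722 kg/m³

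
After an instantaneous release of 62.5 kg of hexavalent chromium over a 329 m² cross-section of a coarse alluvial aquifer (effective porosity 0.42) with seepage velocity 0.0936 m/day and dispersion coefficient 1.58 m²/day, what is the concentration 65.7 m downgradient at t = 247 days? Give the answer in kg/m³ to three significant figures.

0.00202 kg/m³

For an instantaneous plane source, C(x,t) = M/(n_e·A·√(4πDt)) · exp(−(x−vt)²/(4Dt)), with n_e·A the pore (flow) area.
Plume center vt = 0.0936 × 247 = 23.1192 m, so the well at 65.7 m is 42.5808 m downgradient of the peak.
√(4πDt) = 70.03 m, giving peak height M/(n_e·A·√(4πDt)) = 62.5/(0.42 × 329 × 70.03) = 0.006459 kg/m³.
(x−vt)²/(4Dt) = (42.5808)²/(4 × 1.58 × 247) = 1.161; exp(−1.161) = 0.3132.
C = 0.006459 × 0.3132 = 0.00202 kg/m³.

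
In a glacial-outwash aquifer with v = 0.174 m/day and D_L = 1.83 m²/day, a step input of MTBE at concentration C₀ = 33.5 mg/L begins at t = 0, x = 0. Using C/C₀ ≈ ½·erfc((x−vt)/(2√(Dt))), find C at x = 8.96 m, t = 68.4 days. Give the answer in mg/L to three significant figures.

19.2 mg/L

For a continuous step input, C/C₀ ≈ ½·erfc((x−vt)/(2√(Dt))).
vt = 0.174 × 68.4 = 11.9016 m and 2√(Dt) = 2√(1.83 × 68.4) = 22.38 m.
Argument (x−vt)/(2√(Dt)) = (8.96 − 11.9016)/22.38 = -0.1314; ½·erfc(-0.1314) = 0.5737.
C = 33.5 × 0.5737 = 19.2 mg/L.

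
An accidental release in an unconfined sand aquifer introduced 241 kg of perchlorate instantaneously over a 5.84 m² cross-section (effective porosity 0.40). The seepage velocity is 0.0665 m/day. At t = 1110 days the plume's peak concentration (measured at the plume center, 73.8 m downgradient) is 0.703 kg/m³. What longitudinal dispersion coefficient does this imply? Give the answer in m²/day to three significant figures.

1.54 m²/day

At the plume center C_max = M/(n_e·A·√(4πDt)), so D = M²/(4πt·(n_e·A·C_max)²).
n_e·A·C_max = 0.40 × 5.84 × 0.703 = 1.642 kg/m.
D = 241²/(4π × 1110 × 1.642²) = 1.54 m²/day.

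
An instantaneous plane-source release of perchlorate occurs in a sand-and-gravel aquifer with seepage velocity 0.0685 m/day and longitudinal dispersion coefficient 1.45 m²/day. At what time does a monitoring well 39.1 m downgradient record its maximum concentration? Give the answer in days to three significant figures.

340 days

For the 1D instantaneous-source solution, setting ∂C/∂t = 0 at fixed x gives v²t² + 2Dt − x² = 0, so t = (√(D² + v²x²) − D)/v².
√(D² + v²x²) = √(1.45² + 0.0685² × 39.1²) = 3.046; v² = 0.00469225.
t = (3.046 − 1.45)/0.00469225 = 340 days (vs. the pure-advection estimate x/v = 571 d).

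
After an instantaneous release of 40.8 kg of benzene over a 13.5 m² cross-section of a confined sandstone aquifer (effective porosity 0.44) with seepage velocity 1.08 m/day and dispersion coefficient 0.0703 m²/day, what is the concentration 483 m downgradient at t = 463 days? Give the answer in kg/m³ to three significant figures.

For an instantaneous plane source, C(x,t) = M/(n_e·A·√(4πDt)) · exp(−(x−vt)²/(4Dt)), with n_e·A the pore (flow) area.
Plume center vt = 1.08 × 463 = 500.04 m, so the well at 483 m is 17.04 m upgradient of the peak.
√(4πDt) = 20.22 m, giving peak height M/(n_e·A·√(4πDt)) = 40.8/(0.44 × 13.5 × 20.22) = 0.3397 kg/m³.
(x−vt)²/(4Dt) = (-17.04)²/(4 × 0.0703 × 463) = 2.230; exp(−2.230) = 0.1075.
C = 0.3397 × 0.1075 = 0.0365 kg/m³.

0.0365 kg/m³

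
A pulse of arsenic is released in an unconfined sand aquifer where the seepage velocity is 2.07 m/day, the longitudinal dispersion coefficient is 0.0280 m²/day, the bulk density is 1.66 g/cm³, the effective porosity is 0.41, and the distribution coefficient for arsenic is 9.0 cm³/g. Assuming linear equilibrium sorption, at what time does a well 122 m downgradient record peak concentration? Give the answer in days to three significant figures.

Retardation factor R = 1 + ρ_b·K_d/n = 1 + 1.66 × 9.0/0.41 = 37.44.
Sorption retards both mechanisms: v_R = v/R = 0.05529 m/day, D_R = D/R = 0.0007479 m²/day.
Peak time from v_R²t² + 2D_R t − x² = 0: t = (√(D_R² + v_R²x²) − D_R)/v_R².
√(D_R² + v_R²x²) = √(0.0007479² + 0.05529² × 122²) = 6.745; v_R² = 0.003057.
t = (6.745 − 0.0007479)/0.003057 = 2210 days.

2210 days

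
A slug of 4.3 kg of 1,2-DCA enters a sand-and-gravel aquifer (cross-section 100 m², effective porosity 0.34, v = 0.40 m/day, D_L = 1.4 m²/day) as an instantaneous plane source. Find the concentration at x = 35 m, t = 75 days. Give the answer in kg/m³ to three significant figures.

For an instantaneous plane source, C(x,t) = M/(n_e·A·√(4πDt)) · exp(−(x−vt)²/(4Dt)), with n_e·A the pore (flow) area.
Plume center vt = 0.40 × 75 = 30 m, so the well at 35 m is 5 m downgradient of the peak.
√(4πDt) = 36.32 m, giving peak height M/(n_e·A·√(4πDt)) = 4.3/(0.34 × 100 × 36.32) = 0.003482 kg/m³.
(x−vt)²/(4Dt) = (5)²/(4 × 1.4 × 75) = 0.05952; exp(−0.05952) = 0.9422.
C = 0.003482 × 0.9422 = 0.00328 kg/m³.

0.00328 kg/m³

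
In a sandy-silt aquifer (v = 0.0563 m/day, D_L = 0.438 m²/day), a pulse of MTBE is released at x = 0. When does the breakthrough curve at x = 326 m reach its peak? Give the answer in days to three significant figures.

For the 1D instantaneous-source solution, setting ∂C/∂t = 0 at fixed x gives v²t² + 2Dt − x² = 0, so t = (√(D² + v²x²) − D)/v².
√(D² + v²x²) = √(0.438² + 0.0563² × 326²) = 18.36; v² = 0.00316969.
t = (18.36 − 0.438)/0.00316969 = 5650 days (vs. the pure-advection estimate x/v = 5790 d).

5650 days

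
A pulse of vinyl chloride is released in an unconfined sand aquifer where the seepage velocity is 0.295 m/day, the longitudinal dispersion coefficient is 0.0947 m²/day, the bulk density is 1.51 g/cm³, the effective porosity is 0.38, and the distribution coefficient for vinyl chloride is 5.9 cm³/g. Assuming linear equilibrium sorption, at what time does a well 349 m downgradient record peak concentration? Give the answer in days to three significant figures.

28900 days

Retardation factor R = 1 + ρ_b·K_d/n = 1 + 1.51 × 5.9/0.38 = 24.44.
Sorption retards both mechanisms: v_R = v/R = 0.01207 m/day, D_R = D/R = 0.003875 m²/day.
Peak time from v_R²t² + 2D_R t − x² = 0: t = (√(D_R² + v_R²x²) − D_R)/v_R².
√(D_R² + v_R²x²) = √(0.003875² + 0.01207² × 349²) = 4.212; v_R² = 0.0001457.
t = (4.212 − 0.003875)/0.0001457 = 28900 days.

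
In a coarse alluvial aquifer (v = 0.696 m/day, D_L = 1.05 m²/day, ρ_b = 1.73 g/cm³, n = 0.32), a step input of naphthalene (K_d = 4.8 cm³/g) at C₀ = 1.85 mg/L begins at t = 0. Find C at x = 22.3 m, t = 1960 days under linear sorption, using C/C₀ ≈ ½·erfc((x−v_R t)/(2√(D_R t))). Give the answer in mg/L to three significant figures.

1.83 mg/L

Retardation factor R = 1 + ρ_b·K_d/n = 1 + 1.73 × 4.8/0.32 = 26.95.
Sorption retards both mechanisms: v_R = v/R = 0.02583 m/day, D_R = D/R = 0.03896 m²/day.
v_R·t = 0.02583 × 1960 = 50.6268 m; 2√(D_R t) = 17.48 m; argument = (22.3 − 50.6268)/17.48 = -1.621.
C = C₀ × ½·erfc(-1.621) = 1.85 × 0.9891 = 1.83 mg/L.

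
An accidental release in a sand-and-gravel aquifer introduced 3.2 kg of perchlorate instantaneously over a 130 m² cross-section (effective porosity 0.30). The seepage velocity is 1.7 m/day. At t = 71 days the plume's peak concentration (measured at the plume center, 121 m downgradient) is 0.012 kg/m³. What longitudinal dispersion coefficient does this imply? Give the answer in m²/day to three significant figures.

0.0524 m²/day

At the plume center C_max = M/(n_e·A·√(4πDt)), so D = M²/(4πt·(n_e·A·C_max)²).
n_e·A·C_max = 0.30 × 130 × 0.012 = 0.4680 kg/m.
D = 3.2²/(4π × 71 × 0.4680²) = 0.0524 m²/day.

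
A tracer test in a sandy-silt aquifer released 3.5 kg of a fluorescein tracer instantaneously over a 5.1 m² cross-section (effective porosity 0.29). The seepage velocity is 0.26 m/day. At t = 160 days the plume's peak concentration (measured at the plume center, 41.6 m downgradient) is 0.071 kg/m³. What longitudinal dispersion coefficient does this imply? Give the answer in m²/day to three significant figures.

0.553 m²/day

At the plume center C_max = M/(n_e·A·√(4πDt)), so D = M²/(4πt·(n_e·A·C_max)²).
n_e·A·C_max = 0.29 × 5.1 × 0.071 = 0.1050 kg/m.
D = 3.5²/(4π × 160 × 0.1050²) = 0.553 m²/day.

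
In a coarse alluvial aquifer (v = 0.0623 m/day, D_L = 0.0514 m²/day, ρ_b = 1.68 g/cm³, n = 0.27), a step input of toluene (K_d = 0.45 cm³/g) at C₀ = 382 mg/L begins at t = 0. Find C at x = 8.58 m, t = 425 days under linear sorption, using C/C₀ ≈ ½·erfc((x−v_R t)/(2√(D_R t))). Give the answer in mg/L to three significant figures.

121 mg/L

Retardation factor R = 1 + ρ_b·K_d/n = 1 + 1.68 × 0.45/0.27 = 3.800.
Sorption retards both mechanisms: v_R = v/R = 0.01639 m/day, D_R = D/R = 0.01353 m²/day.
v_R·t = 0.01639 × 425 = 6.96575 m; 2√(D_R t) = 4.796 m; argument = (8.58 − 6.96575)/4.796 = 0.3366.
C = C₀ × ½·erfc(0.3366) = 382 × 0.3170 = 121 mg/L.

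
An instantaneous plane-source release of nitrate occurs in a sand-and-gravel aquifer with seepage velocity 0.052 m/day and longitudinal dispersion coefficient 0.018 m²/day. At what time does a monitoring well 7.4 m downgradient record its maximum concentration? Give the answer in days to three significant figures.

136 days

For the 1D instantaneous-source solution, setting ∂C/∂t = 0 at fixed x gives v²t² + 2Dt − x² = 0, so t = (√(D² + v²x²) − D)/v².
√(D² + v²x²) = √(0.018² + 0.052² × 7.4²) = 0.3852; v² = 0.002704.
t = (0.3852 − 0.018)/0.002704 = 136 days (vs. the pure-advection estimate x/v = 142 d).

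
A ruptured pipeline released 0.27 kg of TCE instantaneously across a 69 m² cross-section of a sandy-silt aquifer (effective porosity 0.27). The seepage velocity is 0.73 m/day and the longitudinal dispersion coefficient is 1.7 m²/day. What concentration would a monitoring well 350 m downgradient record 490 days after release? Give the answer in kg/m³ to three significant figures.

0.000139 kg/m³

For an instantaneous plane source, C(x,t) = M/(n_e·A·√(4πDt)) · exp(−(x−vt)²/(4Dt)), with n_e·A the pore (flow) area.
Plume center vt = 0.73 × 490 = 357.7 m, so the well at 350 m is 7.7 m upgradient of the peak.
√(4πDt) = 102.3 m, giving peak height M/(n_e·A·√(4πDt)) = 0.27/(0.27 × 69 × 102.3) = 0.0001417 kg/m³.
(x−vt)²/(4Dt) = (-7.7)²/(4 × 1.7 × 490) = 0.01779; exp(−0.01779) = 0.9824.
C = 0.0001417 × 0.9824 = 0.000139 kg/m³.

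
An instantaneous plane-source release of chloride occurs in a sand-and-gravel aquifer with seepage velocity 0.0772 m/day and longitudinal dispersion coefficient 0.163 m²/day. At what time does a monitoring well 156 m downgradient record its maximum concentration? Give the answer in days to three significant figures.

For the 1D instantaneous-source solution, setting ∂C/∂t = 0 at fixed x gives v²t² + 2Dt − x² = 0, so t = (√(D² + v²x²) − D)/v².
√(D² + v²x²) = √(0.163² + 0.0772² × 156²) = 12.04; v² = 0.00595984.
t = (12.04 − 0.163)/0.00595984 = 1990 days (vs. the pure-advection estimate x/v = 2020 d).

1990 days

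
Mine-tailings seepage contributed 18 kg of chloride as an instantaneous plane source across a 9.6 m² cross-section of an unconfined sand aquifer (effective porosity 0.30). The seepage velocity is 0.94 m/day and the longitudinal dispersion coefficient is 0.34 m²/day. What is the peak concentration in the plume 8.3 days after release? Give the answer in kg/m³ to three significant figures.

The peak of an instantaneous 1D plume sits at x = vt; there the Gaussian factor is 1 and C_max = M/(n_e·A·√(4πDt)), where n_e·A is the pore area the mass is dissolved in.
√(4πDt) = √(4π × 0.34 × 8.3) = 5.955 m, so C_max = 18/(0.30 × 9.6 × 5.955) = 1.05 kg/m³.

1.05 kg/m³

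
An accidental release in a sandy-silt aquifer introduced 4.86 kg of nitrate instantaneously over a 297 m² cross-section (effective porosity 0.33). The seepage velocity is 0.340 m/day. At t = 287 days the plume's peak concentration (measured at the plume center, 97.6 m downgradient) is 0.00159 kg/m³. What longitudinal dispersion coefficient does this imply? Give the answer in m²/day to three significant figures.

At the plume center C_max = M/(n_e·A·√(4πDt)), so D = M²/(4πt·(n_e·A·C_max)²).
n_e·A·C_max = 0.33 × 297 × 0.00159 = 0.1558 kg/m.
D = 4.86²/(4π × 287 × 0.1558²) = 0.270 m²/day.

0.270 m²/day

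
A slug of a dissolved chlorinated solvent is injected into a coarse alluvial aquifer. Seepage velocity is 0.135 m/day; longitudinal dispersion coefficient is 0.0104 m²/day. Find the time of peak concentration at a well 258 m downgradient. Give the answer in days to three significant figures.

1910 days

For the 1D instantaneous-source solution, setting ∂C/∂t = 0 at fixed x gives v²t² + 2Dt − x² = 0, so t = (√(D² + v²x²) − D)/v².
√(D² + v²x²) = √(0.0104² + 0.135² × 258²) = 34.83; v² = 0.018225.
t = (34.83 − 0.0104)/0.018225 = 1910 days (vs. the pure-advection estimate x/v = 1910 d).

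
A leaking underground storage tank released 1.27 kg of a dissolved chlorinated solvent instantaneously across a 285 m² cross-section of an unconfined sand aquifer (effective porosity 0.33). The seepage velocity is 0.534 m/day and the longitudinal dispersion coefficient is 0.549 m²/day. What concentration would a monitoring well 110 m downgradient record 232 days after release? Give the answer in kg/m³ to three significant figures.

0.000231 kg/m³

For an instantaneous plane source, C(x,t) = M/(n_e·A·√(4πDt)) · exp(−(x−vt)²/(4Dt)), with n_e·A the pore (flow) area.
Plume center vt = 0.534 × 232 = 123.888 m, so the well at 110 m is 13.888 m upgradient of the peak.
√(4πDt) = 40.01 m, giving peak height M/(n_e·A·√(4πDt)) = 1.27/(0.33 × 285 × 40.01) = 0.0003375 kg/m³.
(x−vt)²/(4Dt) = (-13.888)²/(4 × 0.549 × 232) = 0.3786; exp(−0.3786) = 0.6848.
C = 0.0003375 × 0.6848 = 0.000231 kg/m³.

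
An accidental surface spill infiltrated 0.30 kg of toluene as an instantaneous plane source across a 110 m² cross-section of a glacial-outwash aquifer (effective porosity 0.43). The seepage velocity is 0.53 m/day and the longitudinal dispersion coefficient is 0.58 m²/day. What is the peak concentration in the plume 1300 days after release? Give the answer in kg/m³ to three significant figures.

The peak of an instantaneous 1D plume sits at x = vt; there the Gaussian factor is 1 and C_max = M/(n_e·A·√(4πDt)), where n_e·A is the pore area the mass is dissolved in.
√(4πDt) = √(4π × 0.58 × 1300) = 97.34 m, so C_max = 0.30/(0.43 × 110 × 97.34) = 6.52e-05 kg/m³.

6.52e-05 kg/m³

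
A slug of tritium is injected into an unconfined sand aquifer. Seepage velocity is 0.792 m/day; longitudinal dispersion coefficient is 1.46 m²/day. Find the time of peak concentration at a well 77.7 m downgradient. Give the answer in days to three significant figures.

For the 1D instantaneous-source solution, setting ∂C/∂t = 0 at fixed x gives v²t² + 2Dt − x² = 0, so t = (√(D² + v²x²) − D)/v².
√(D² + v²x²) = √(1.46² + 0.792² × 77.7²) = 61.56; v² = 0.627264.
t = (61.56 − 1.46)/0.627264 = 95.8 days (vs. the pure-advection estimate x/v = 98.1 d).

95.8 days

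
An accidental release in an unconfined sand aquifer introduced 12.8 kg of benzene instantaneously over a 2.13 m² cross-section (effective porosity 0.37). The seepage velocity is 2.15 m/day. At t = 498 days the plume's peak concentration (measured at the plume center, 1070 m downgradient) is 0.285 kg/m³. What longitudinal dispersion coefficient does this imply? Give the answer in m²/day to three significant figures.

At the plume center C_max = M/(n_e·A·√(4πDt)), so D = M²/(4πt·(n_e·A·C_max)²).
n_e·A·C_max = 0.37 × 2.13 × 0.285 = 0.2246 kg/m.
D = 12.8²/(4π × 498 × 0.2246²) = 0.519 m²/day.

0.519 m²/day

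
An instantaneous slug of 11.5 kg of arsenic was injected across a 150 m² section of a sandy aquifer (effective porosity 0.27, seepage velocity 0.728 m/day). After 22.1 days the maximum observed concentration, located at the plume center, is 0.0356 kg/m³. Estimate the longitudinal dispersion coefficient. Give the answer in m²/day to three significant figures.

At the plume center C_max = M/(n_e·A·√(4πDt)), so D = M²/(4πt·(n_e·A·C_max)²).
n_e·A·C_max = 0.27 × 150 × 0.0356 = 1.442 kg/m.
D = 11.5²/(4π × 22.1 × 1.442²) = 0.229 m²/day.

0.229 m²/day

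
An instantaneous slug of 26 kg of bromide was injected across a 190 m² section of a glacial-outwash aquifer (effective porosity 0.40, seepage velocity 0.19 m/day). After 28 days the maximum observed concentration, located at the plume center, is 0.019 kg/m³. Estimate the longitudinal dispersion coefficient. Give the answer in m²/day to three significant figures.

At the plume center C_max = M/(n_e·A·√(4πDt)), so D = M²/(4πt·(n_e·A·C_max)²).
n_e·A·C_max = 0.40 × 190 × 0.019 = 1.444 kg/m.
D = 26²/(4π × 28 × 1.444²) = 0.921 m²/day.

0.921 m²/day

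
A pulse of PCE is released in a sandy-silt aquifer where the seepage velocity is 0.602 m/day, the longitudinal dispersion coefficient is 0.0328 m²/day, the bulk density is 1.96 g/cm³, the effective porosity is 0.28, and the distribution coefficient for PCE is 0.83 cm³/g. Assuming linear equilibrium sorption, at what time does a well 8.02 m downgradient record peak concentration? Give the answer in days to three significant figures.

90.1 days

Retardation factor R = 1 + ρ_b·K_d/n = 1 + 1.96 × 0.83/0.28 = 6.810.
Sorption retards both mechanisms: v_R = v/R = 0.08840 m/day, D_R = D/R = 0.004816 m²/day.
Peak time from v_R²t² + 2D_R t − x² = 0: t = (√(D_R² + v_R²x²) − D_R)/v_R².
√(D_R² + v_R²x²) = √(0.004816² + 0.08840² × 8.02²) = 0.7090; v_R² = 0.007815.
t = (0.7090 − 0.004816)/0.007815 = 90.1 days.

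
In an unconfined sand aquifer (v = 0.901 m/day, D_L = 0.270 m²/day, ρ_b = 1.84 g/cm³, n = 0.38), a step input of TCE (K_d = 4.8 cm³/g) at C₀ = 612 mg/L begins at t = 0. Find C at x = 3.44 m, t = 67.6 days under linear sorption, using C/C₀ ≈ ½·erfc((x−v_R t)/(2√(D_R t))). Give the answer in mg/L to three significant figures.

138 mg/L

Retardation factor R = 1 + ρ_b·K_d/n = 1 + 1.84 × 4.8/0.38 = 24.24.
Sorption retards both mechanisms: v_R = v/R = 0.03717 m/day, D_R = D/R = 0.01114 m²/day.
v_R·t = 0.03717 × 67.6 = 2.512692 m; 2√(D_R t) = 1.736 m; argument = (3.44 − 2.512692)/1.736 = 0.5342.
C = C₀ × ½·erfc(0.5342) = 612 × 0.2250 = 138 mg/L.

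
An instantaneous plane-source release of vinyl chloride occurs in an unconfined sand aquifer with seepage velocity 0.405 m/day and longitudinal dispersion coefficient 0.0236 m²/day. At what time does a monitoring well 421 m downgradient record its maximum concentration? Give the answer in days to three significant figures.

1040 days

For the 1D instantaneous-source solution, setting ∂C/∂t = 0 at fixed x gives v²t² + 2Dt − x² = 0, so t = (√(D² + v²x²) − D)/v².
√(D² + v²x²) = √(0.0236² + 0.405² × 421²) = 170.5; v² = 0.164025.
t = (170.5 − 0.0236)/0.164025 = 1040 days (vs. the pure-advection estimate x/v = 1040 d).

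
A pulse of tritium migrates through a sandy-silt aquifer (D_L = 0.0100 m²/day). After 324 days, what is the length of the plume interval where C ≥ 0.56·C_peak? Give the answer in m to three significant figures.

5.48 m

The plume is Gaussian with σ = √(2Dt) = √(2 × 0.0100 × 324) = 2.546 m.
C/C_peak = exp(−Δx²/(2σ²)) = 0.56 ⇒ Δx = σ·√(−2 ln 0.56) = 2.546 × 1.077 = 2.742 m.
Width = 2Δx = 5.48 m.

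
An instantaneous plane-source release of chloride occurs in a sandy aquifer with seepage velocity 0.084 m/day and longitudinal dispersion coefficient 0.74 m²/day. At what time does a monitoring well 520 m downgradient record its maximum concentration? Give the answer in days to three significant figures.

6090 days

For the 1D instantaneous-source solution, setting ∂C/∂t = 0 at fixed x gives v²t² + 2Dt − x² = 0, so t = (√(D² + v²x²) − D)/v².
√(D² + v²x²) = √(0.74² + 0.084² × 520²) = 43.69; v² = 0.007056.
t = (43.69 − 0.74)/0.007056 = 6090 days (vs. the pure-advection estimate x/v = 6190 d).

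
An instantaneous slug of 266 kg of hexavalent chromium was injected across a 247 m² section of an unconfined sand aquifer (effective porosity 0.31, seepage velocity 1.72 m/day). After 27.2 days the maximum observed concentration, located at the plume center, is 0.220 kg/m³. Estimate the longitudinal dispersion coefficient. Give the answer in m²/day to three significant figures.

0.729 m²/day

At the plume center C_max = M/(n_e·A·√(4πDt)), so D = M²/(4πt·(n_e·A·C_max)²).
n_e·A·C_max = 0.31 × 247 × 0.220 = 16.85 kg/m.
D = 266²/(4π × 27.2 × 16.85²) = 0.729 m²/day.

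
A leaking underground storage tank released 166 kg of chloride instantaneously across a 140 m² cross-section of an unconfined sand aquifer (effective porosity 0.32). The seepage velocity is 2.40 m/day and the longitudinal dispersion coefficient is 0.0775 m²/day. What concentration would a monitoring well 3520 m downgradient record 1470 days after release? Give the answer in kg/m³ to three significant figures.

For an instantaneous plane source, C(x,t) = M/(n_e·A·√(4πDt)) · exp(−(x−vt)²/(4Dt)), with n_e·A the pore (flow) area.
Plume center vt = 2.40 × 1470 = 3528 m, so the well at 3520 m is 8 m upgradient of the peak.
√(4πDt) = 37.84 m, giving peak height M/(n_e·A·√(4πDt)) = 166/(0.32 × 140 × 37.84) = 0.09792 kg/m³.
(x−vt)²/(4Dt) = (-8)²/(4 × 0.0775 × 1470) = 0.1404; exp(−0.1404) = 0.8690.
C = 0.09792 × 0.8690 = 0.0851 kg/m³.

0.0851 kg/m³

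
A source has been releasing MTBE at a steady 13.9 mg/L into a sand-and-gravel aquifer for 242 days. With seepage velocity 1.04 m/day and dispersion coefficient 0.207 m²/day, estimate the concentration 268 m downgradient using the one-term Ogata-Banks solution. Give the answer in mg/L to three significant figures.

0.716 mg/L

For a continuous step input, C/C₀ ≈ ½·erfc((x−vt)/(2√(Dt))).
vt = 1.04 × 242 = 251.68 m and 2√(Dt) = 2√(0.207 × 242) = 14.16 m.
Argument (x−vt)/(2√(Dt)) = (268 − 251.68)/14.16 = 1.153; ½·erfc(1.153) = 0.05149.
C = 13.9 × 0.05149 = 0.716 mg/L.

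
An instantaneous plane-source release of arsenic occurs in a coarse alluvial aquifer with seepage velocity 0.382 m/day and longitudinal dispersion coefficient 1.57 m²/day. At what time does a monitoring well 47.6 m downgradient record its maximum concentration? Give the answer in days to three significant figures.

114 days

For the 1D instantaneous-source solution, setting ∂C/∂t = 0 at fixed x gives v²t² + 2Dt − x² = 0, so t = (√(D² + v²x²) − D)/v².
√(D² + v²x²) = √(1.57² + 0.382² × 47.6²) = 18.25; v² = 0.145924.
t = (18.25 − 1.57)/0.145924 = 114 days (vs. the pure-advection estimate x/v = 125 d).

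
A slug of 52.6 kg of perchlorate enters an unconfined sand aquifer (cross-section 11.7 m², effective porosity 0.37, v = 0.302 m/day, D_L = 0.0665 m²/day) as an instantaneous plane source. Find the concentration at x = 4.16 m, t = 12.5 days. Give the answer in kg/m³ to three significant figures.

For an instantaneous plane source, C(x,t) = M/(n_e·A·√(4πDt)) · exp(−(x−vt)²/(4Dt)), with n_e·A the pore (flow) area.
Plume center vt = 0.302 × 12.5 = 3.775 m, so the well at 4.16 m is 0.385 m downgradient of the peak.
√(4πDt) = 3.232 m, giving peak height M/(n_e·A·√(4πDt)) = 52.6/(0.37 × 11.7 × 3.232) = 3.759 kg/m³.
(x−vt)²/(4Dt) = (0.385)²/(4 × 0.0665 × 12.5) = 0.04458; exp(−0.04458) = 0.9564.
C = 3.759 × 0.9564 = 3.60 kg/m³.

3.60 kg/m³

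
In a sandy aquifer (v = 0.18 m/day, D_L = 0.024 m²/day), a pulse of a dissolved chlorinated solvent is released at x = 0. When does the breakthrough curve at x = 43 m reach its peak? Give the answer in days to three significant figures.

238 days

For the 1D instantaneous-source solution, setting ∂C/∂t = 0 at fixed x gives v²t² + 2Dt − x² = 0, so t = (√(D² + v²x²) − D)/v².
√(D² + v²x²) = √(0.024² + 0.18² × 43²) = 7.740; v² = 0.0324.
t = (7.740 − 0.024)/0.0324 = 238 days (vs. the pure-advection estimate x/v = 239 d).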